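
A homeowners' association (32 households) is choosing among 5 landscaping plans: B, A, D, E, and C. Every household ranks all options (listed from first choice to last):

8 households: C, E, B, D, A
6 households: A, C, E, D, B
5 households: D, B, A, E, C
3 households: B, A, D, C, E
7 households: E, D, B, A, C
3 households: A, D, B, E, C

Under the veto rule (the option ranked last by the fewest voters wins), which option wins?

D

Last-place votes: B 6, A 8, D 0, E 3, C 15.
D is ranked last by the fewest voters, so D wins.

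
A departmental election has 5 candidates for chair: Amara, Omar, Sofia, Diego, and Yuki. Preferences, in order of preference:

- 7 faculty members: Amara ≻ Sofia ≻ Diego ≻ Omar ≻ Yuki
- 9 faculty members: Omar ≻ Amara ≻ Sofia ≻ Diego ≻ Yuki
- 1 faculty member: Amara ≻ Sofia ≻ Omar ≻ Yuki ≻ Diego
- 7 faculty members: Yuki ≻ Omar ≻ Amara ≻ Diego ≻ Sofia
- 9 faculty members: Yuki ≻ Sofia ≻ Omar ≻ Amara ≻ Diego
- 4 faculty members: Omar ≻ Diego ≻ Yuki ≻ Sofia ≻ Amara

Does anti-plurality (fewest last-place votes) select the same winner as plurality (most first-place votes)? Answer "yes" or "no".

Anti-plurality — last-place votes: Amara 4, Omar 0, Sofia 7, Diego 10, Yuki 16. Winner: Omar.
Plurality — first-place votes: Amara 8, Omar 13, Sofia 0, Diego 0, Yuki 16. Winner: Yuki.
The two methods disagree.

no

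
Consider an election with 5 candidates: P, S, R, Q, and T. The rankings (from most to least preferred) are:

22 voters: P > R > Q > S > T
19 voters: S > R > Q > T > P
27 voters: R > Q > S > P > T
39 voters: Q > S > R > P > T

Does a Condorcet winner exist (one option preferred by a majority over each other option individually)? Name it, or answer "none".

none

Checking pairwise contests:
S beats P 85–22.
Q beats S 88–19.
S beats R 58–49.
R beats Q 68–39.
P beats T 88–19.
Every option loses at least one head-to-head, so there is no Condorcet winner.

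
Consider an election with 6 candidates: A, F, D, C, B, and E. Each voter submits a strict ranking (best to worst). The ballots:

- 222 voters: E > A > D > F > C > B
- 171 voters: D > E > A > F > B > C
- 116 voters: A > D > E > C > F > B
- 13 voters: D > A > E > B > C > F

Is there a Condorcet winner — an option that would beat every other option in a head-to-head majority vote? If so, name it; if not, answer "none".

none

Checking pairwise contests:
E beats A 393–129.
A beats F 522–0.
A beats D 338–184.
A beats C 522–0.
A beats B 522–0.
D beats E 300–222.
Every option loses at least one head-to-head, so there is no Condorcet winner.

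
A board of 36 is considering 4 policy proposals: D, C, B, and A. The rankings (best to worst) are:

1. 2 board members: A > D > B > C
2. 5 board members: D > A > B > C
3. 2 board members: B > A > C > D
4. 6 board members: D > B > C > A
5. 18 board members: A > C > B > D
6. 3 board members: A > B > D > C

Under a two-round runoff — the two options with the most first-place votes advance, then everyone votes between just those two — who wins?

A

Round 1 first-place votes: D 11, C 0, B 2, A 23.
A and D advance.
Runoff: A is preferred to D by 25 voters; D by 11.
A wins the runoff.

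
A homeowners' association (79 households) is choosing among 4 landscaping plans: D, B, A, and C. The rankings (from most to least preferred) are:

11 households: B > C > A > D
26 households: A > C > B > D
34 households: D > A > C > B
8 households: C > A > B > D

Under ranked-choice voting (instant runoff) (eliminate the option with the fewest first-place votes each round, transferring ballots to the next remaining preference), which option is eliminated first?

C

Round 1: D 34, B 11, A 26, C 8. Eliminate C.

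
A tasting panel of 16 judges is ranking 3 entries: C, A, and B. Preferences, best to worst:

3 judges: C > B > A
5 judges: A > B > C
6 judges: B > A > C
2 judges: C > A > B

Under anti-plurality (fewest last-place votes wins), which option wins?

Last-place votes: C 11, A 3, B 2.
B is ranked last by the fewest voters, so B wins.

B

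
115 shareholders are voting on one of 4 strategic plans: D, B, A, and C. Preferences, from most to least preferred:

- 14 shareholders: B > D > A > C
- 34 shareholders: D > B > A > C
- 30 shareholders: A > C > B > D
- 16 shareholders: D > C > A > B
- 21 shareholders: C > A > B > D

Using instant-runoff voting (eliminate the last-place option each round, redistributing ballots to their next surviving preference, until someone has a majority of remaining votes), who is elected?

Round 1: D 50, B 14, A 30, C 21. Eliminate B.
Round 2: D 64, A 30, C 21. D has a majority.

D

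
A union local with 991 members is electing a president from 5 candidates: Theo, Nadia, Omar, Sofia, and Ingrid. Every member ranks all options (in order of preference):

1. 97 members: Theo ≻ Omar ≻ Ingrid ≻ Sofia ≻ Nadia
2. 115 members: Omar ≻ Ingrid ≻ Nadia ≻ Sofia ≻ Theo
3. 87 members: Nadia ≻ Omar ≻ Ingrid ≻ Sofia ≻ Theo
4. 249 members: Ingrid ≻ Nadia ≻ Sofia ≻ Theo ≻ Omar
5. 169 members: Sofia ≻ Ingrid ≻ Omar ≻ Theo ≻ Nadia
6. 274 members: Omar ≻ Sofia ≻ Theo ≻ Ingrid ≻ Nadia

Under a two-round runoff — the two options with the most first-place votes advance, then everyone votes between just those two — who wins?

Round 1 first-place votes: Theo 97, Nadia 87, Omar 389, Sofia 169, Ingrid 249.
Omar and Ingrid advance.
Runoff: Omar is preferred to Ingrid by 573 voters; Ingrid by 418.
Omar wins the runoff.

Omar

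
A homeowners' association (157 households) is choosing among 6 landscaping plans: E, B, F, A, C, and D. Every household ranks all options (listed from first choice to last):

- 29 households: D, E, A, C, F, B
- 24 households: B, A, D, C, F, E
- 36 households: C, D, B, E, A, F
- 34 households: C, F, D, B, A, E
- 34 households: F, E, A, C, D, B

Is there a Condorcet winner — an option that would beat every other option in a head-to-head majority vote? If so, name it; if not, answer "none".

none

Checking pairwise contests:
B beats E 94–63.
F beats B 97–60.
A beats F 89–68.
E beats A 99–58.
A beats C 87–70.
C beats D 104–53.
Every option loses at least one head-to-head, so there is no Condorcet winner.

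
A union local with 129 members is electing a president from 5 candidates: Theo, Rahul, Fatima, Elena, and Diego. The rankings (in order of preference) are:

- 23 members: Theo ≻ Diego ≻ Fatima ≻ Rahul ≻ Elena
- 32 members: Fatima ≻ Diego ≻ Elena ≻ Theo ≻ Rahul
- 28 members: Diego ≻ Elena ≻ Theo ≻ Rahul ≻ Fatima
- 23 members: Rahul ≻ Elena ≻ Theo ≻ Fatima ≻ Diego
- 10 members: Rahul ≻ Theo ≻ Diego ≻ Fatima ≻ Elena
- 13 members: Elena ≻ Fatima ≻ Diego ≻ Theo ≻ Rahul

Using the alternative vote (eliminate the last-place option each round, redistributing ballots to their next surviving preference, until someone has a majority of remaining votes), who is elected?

Fatima

Round 1: Theo 23, Rahul 33, Fatima 32, Elena 13, Diego 28. Eliminate Elena.
Round 2: Theo 23, Rahul 33, Fatima 45, Diego 28. Eliminate Theo.
Round 3: Rahul 33, Fatima 45, Diego 51. Eliminate Rahul.
Round 4: Fatima 68, Diego 61. Fatima has a majority.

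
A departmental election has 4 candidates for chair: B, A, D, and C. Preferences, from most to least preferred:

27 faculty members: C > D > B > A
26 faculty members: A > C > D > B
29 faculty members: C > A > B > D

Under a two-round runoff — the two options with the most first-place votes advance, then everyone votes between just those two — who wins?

Round 1 first-place votes: B 0, A 26, D 0, C 56.
C and A advance.
Runoff: C is preferred to A by 56 voters; A by 26.
C wins the runoff.

C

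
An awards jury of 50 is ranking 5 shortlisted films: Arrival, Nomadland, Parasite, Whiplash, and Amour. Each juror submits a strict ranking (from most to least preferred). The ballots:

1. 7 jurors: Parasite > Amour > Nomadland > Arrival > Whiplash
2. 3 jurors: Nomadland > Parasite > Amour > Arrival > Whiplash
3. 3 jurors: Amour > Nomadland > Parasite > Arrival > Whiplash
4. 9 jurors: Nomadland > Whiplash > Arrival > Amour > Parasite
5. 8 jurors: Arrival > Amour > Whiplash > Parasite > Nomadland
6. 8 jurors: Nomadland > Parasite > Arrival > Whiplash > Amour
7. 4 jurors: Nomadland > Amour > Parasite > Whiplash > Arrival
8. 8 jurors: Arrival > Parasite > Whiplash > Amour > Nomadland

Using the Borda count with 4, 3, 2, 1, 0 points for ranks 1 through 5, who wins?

Nomadland

Arrival: 7·1 + 3·1 + 3·1 + 9·2 + 8·4 + 8·2 + 4·0 + 8·4 = 111
Nomadland: 7·2 + 3·4 + 3·3 + 9·4 + 8·0 + 8·4 + 4·4 + 8·0 = 119
Parasite: 7·4 + 3·3 + 3·2 + 9·0 + 8·1 + 8·3 + 4·2 + 8·3 = 107
Whiplash: 7·0 + 3·0 + 3·0 + 9·3 + 8·2 + 8·1 + 4·1 + 8·2 = 71
Amour: 7·3 + 3·2 + 3·4 + 9·1 + 8·3 + 8·0 + 4·3 + 8·1 = 92
Nomadland has the highest Borda score (119).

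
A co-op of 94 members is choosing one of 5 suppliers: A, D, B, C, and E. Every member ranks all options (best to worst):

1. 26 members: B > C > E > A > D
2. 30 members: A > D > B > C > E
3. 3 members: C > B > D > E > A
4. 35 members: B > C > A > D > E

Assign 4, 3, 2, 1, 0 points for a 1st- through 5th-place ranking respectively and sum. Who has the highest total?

B

A: 26·1 + 30·4 + 3·0 + 35·2 = 216
D: 26·0 + 30·3 + 3·2 + 35·1 = 131
B: 26·4 + 30·2 + 3·3 + 35·4 = 313
C: 26·3 + 30·1 + 3·4 + 35·3 = 225
E: 26·2 + 30·0 + 3·1 + 35·0 = 55
B has the highest Borda score (313).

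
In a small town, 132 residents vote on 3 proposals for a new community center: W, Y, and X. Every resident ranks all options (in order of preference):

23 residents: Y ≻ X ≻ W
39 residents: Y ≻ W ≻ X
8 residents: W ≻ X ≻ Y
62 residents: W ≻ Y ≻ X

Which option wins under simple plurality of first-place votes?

W

First-place votes: W 70, Y 62, X 0.
W has the most first-place votes.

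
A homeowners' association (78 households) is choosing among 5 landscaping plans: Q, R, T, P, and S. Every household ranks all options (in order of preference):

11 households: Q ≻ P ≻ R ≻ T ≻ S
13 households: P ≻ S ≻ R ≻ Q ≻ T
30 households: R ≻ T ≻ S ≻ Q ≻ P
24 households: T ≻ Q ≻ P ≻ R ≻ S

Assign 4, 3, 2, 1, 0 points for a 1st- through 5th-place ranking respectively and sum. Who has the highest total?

Q: 11·4 + 13·1 + 30·1 + 24·3 = 159
R: 11·2 + 13·2 + 30·4 + 24·1 = 192
T: 11·1 + 13·0 + 30·3 + 24·4 = 197
P: 11·3 + 13·4 + 30·0 + 24·2 = 133
S: 11·0 + 13·3 + 30·2 + 24·0 = 99
T has the highest Borda score (197).

T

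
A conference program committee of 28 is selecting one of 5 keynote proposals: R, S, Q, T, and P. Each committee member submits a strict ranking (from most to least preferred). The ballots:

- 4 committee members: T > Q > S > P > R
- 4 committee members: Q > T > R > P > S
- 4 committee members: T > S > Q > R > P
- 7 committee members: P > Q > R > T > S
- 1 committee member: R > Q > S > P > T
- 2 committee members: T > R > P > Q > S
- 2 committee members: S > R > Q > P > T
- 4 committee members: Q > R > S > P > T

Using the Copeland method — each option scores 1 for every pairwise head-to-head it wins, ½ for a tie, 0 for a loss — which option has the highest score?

Q

R: beats S and P; ties T; loses to Q → score 2.5.
S: beats P; loses to R, Q, and T → score 1.
Q: beats R, S, T, and P → score 4.
T: beats S; ties R and P; loses to Q → score 2.
P: ties T; loses to R, S, and Q → score 0.5.
Q has the best pairwise record.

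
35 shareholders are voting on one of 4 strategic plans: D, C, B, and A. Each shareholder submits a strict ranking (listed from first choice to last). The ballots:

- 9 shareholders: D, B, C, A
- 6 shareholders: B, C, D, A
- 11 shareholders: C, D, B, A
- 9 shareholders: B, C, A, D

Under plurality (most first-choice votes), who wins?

B

First-place votes: D 9, C 11, B 15, A 0.
B has the most first-place votes.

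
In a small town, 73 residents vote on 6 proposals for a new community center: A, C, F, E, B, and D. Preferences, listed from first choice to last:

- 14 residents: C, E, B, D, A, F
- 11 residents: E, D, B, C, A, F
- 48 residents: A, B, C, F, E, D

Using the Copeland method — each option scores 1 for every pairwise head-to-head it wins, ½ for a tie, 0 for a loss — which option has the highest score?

A: beats C, F, E, B, and D → score 5.
C: beats F, E, and D; loses to A and B → score 3.
F: beats E and D; loses to A, C, and B → score 2.
E: beats D; loses to A, C, F, and B → score 1.
B: beats C, F, E, and D; loses to A → score 4.
D: loses to A, C, F, E, and B → score 0.
A has the best pairwise record.

A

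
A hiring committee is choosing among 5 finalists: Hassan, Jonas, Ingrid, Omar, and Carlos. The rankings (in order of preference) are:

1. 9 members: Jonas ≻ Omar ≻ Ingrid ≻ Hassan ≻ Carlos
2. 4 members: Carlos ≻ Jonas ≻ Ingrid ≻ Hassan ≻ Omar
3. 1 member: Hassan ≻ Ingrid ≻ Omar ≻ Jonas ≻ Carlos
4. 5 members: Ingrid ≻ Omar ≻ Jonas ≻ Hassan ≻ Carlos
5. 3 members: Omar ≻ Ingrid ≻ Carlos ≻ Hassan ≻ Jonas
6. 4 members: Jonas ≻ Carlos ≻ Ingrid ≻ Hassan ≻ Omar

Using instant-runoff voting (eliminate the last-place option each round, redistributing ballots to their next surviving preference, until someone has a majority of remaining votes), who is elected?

Jonas

Round 1: Hassan 1, Jonas 13, Ingrid 5, Omar 3, Carlos 4. Eliminate Hassan.
Round 2: Jonas 13, Ingrid 6, Omar 3, Carlos 4. Eliminate Omar.
Round 3: Jonas 13, Ingrid 9, Carlos 4. Eliminate Carlos.
Round 4: Jonas 17, Ingrid 9. Jonas has a majority.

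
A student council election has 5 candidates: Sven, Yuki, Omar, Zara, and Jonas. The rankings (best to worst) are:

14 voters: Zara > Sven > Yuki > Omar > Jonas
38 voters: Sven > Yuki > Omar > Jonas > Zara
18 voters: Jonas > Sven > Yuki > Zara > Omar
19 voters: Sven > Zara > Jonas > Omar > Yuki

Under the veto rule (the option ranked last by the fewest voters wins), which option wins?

Last-place votes: Sven 0, Yuki 19, Omar 18, Zara 38, Jonas 14.
Sven is ranked last by the fewest voters, so Sven wins.

Sven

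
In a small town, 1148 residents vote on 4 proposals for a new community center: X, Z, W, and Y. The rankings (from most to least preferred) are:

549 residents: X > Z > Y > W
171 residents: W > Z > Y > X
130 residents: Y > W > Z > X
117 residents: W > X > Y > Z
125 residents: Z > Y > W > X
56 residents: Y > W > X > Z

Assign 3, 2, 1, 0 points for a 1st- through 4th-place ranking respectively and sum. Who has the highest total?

X: 549·3 + 171·0 + 130·0 + 117·2 + 125·0 + 56·1 = 1937
Z: 549·2 + 171·2 + 130·1 + 117·0 + 125·3 + 56·0 = 1945
W: 549·0 + 171·3 + 130·2 + 117·3 + 125·1 + 56·2 = 1361
Y: 549·1 + 171·1 + 130·3 + 117·1 + 125·2 + 56·3 = 1645
Z has the highest Borda score (1945).

Z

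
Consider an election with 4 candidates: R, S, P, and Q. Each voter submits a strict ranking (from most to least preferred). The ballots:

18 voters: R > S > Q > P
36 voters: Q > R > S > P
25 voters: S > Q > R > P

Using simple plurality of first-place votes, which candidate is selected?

Q

First-place votes: R 18, S 25, P 0, Q 36.
Q has the most first-place votes.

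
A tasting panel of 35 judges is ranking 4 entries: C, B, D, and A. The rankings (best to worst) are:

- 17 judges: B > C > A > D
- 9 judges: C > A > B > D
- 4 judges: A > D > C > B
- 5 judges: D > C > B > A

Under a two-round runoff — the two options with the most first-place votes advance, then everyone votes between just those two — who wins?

C

Round 1 first-place votes: C 9, B 17, D 5, A 4.
B and C advance.
Runoff: B is preferred to C by 17 voters; C by 18.
C wins the runoff.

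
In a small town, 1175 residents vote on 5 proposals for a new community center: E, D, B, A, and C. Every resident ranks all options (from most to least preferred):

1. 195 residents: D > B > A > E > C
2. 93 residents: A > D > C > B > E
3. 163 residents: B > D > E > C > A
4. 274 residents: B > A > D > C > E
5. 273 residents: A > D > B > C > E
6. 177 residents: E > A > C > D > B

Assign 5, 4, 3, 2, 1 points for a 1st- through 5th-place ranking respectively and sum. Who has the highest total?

E: 195·2 + 93·1 + 163·3 + 274·1 + 273·1 + 177·5 = 2404
D: 195·5 + 93·4 + 163·4 + 274·3 + 273·4 + 177·2 = 4267
B: 195·4 + 93·2 + 163·5 + 274·5 + 273·3 + 177·1 = 4147
A: 195·3 + 93·5 + 163·1 + 274·4 + 273·5 + 177·4 = 4382
C: 195·1 + 93·3 + 163·2 + 274·2 + 273·2 + 177·3 = 2425
A has the highest Borda score (4382).

A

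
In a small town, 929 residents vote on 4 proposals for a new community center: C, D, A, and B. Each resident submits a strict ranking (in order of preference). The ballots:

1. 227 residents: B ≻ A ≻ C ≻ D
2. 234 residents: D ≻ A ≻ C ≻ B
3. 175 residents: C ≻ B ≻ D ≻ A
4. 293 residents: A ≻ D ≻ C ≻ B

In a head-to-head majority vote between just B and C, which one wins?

C

Voters preferring B to C: 227; preferring C to B: 702.
C wins the head-to-head.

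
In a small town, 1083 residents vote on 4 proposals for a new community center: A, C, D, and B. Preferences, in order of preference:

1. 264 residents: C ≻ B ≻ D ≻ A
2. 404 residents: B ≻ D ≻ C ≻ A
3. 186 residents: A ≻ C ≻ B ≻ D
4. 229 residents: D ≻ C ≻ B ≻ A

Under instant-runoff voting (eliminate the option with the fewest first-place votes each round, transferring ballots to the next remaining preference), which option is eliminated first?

A

Round 1: A 186, C 264, D 229, B 404. Eliminate A.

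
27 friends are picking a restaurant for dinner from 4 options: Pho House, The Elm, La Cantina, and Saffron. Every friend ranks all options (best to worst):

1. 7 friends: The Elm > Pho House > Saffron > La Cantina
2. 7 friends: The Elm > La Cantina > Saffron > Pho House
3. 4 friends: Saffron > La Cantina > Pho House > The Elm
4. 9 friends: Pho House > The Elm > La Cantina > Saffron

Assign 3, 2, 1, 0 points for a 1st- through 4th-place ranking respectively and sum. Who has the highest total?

The Elm

Pho House: 7·2 + 7·0 + 4·1 + 9·3 = 45
The Elm: 7·3 + 7·3 + 4·0 + 9·2 = 60
La Cantina: 7·0 + 7·2 + 4·2 + 9·1 = 31
Saffron: 7·1 + 7·1 + 4·3 + 9·0 = 26
The Elm has the highest Borda score (60).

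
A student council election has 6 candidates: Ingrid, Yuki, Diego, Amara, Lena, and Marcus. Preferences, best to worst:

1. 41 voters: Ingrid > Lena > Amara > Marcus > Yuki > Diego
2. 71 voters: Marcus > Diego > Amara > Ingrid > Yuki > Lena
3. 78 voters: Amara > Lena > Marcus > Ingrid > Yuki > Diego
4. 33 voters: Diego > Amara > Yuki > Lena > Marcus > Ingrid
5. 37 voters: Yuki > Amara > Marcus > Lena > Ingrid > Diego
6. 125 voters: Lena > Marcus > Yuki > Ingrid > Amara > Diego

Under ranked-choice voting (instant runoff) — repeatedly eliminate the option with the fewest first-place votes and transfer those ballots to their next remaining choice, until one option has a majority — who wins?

Round 1: Ingrid 41, Yuki 37, Diego 33, Amara 78, Lena 125, Marcus 71. Eliminate Diego.
Round 2: Ingrid 41, Yuki 37, Amara 111, Lena 125, Marcus 71. Eliminate Yuki.
Round 3: Ingrid 41, Amara 148, Lena 125, Marcus 71. Eliminate Ingrid.
Round 4: Amara 148, Lena 166, Marcus 71. Eliminate Marcus.
Round 5: Amara 219, Lena 166. Amara has a majority.

Amara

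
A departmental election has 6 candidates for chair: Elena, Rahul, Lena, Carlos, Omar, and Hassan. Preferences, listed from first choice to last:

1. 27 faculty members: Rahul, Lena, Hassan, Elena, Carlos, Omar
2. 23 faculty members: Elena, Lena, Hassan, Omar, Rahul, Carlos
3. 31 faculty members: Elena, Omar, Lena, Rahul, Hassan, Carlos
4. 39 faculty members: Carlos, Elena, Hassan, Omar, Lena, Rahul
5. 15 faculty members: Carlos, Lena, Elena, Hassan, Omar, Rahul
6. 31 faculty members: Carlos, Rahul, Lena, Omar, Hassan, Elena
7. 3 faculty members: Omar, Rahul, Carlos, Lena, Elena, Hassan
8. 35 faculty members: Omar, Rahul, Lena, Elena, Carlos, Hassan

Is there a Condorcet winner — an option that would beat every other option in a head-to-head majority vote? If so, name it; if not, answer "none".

Checking pairwise contests:
Lena beats Elena 111–93.
Elena beats Rahul 108–96.
Omar beats Lena 108–96.
Elena beats Carlos 116–88.
Elena beats Omar 135–69.
Elena beats Hassan 146–58.
Every option loses at least one head-to-head, so there is no Condorcet winner.

none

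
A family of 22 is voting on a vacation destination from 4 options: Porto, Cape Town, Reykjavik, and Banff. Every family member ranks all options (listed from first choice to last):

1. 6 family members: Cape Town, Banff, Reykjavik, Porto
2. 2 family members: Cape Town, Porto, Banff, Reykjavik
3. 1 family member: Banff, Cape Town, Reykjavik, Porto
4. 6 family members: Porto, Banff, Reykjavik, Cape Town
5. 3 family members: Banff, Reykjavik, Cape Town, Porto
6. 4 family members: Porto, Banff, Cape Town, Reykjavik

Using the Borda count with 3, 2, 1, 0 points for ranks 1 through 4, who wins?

Porto: 6·0 + 2·2 + 1·0 + 6·3 + 3·0 + 4·3 = 34
Cape Town: 6·3 + 2·3 + 1·2 + 6·0 + 3·1 + 4·1 = 33
Reykjavik: 6·1 + 2·0 + 1·1 + 6·1 + 3·2 + 4·0 = 19
Banff: 6·2 + 2·1 + 1·3 + 6·2 + 3·3 + 4·2 = 46
Banff has the highest Borda score (46).

Banff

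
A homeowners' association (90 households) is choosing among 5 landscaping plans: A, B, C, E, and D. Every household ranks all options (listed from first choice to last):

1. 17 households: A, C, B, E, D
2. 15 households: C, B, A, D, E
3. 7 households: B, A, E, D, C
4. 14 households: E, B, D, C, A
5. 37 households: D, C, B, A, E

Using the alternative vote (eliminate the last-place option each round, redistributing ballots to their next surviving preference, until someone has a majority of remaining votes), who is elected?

D

Round 1: A 17, B 7, C 15, E 14, D 37. Eliminate B.
Round 2: A 24, C 15, E 14, D 37. Eliminate E.
Round 3: A 24, C 15, D 51. D has a majority.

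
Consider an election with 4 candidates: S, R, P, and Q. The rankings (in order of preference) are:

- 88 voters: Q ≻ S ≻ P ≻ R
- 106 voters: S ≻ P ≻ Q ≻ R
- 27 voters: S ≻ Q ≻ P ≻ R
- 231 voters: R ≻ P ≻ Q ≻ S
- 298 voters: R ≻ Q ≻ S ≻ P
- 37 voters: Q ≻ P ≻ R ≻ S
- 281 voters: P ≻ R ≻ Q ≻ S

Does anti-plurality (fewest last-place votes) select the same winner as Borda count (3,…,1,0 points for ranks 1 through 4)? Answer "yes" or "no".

no

Anti-plurality — last-place votes: S 549, R 221, P 298, Q 0. Winner: Q.
Borda — scores: S 873, R 2186, P 1706, Q 1643. Winner: R.
The two methods disagree.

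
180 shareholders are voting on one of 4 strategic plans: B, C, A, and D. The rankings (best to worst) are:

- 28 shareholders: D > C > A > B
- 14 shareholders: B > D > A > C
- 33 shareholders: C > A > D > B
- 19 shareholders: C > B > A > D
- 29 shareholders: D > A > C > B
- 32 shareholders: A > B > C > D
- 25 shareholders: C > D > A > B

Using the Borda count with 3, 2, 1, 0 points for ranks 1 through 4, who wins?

B: 28·0 + 14·3 + 33·0 + 19·2 + 29·0 + 32·2 + 25·0 = 144
C: 28·2 + 14·0 + 33·3 + 19·3 + 29·1 + 32·1 + 25·3 = 348
A: 28·1 + 14·1 + 33·2 + 19·1 + 29·2 + 32·3 + 25·1 = 306
D: 28·3 + 14·2 + 33·1 + 19·0 + 29·3 + 32·0 + 25·2 = 282
C has the highest Borda score (348).

C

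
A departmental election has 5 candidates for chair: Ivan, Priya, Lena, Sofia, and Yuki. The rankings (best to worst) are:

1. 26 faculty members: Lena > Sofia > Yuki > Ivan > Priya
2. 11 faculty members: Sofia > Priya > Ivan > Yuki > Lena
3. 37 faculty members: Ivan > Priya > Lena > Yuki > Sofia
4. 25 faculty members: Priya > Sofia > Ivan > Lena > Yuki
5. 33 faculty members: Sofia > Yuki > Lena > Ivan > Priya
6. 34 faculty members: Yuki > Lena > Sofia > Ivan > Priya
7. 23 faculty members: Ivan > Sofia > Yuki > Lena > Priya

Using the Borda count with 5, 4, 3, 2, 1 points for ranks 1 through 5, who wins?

Sofia

Ivan: 26·2 + 11·3 + 37·5 + 25·3 + 33·2 + 34·2 + 23·5 = 594
Priya: 26·1 + 11·4 + 37·4 + 25·5 + 33·1 + 34·1 + 23·1 = 433
Lena: 26·5 + 11·1 + 37·3 + 25·2 + 33·3 + 34·4 + 23·2 = 583
Sofia: 26·4 + 11·5 + 37·1 + 25·4 + 33·5 + 34·3 + 23·4 = 655
Yuki: 26·3 + 11·2 + 37·2 + 25·1 + 33·4 + 34·5 + 23·3 = 570
Sofia has the highest Borda score (655).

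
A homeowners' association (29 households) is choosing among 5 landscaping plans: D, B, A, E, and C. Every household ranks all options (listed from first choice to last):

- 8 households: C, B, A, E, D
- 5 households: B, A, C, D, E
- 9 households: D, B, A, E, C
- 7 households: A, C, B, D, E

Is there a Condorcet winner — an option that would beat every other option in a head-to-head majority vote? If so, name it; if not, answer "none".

none

Checking pairwise contests:
B beats D 20–9.
C beats B 15–14.
B beats A 22–7.
D beats E 21–8.
A beats C 21–8.
Every option loses at least one head-to-head, so there is no Condorcet winner.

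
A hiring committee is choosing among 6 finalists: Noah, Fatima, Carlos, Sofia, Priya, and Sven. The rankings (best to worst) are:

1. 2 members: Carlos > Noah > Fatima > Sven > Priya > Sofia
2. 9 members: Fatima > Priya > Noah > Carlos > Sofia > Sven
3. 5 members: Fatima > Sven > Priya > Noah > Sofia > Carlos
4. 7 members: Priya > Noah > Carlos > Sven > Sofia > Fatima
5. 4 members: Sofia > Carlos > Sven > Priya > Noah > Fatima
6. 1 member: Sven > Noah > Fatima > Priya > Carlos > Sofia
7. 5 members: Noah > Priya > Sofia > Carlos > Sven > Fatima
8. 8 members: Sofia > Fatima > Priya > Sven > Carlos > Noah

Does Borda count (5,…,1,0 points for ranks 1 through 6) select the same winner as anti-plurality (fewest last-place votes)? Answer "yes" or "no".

Borda — scores: Noah 106, Fatima 111, Carlos 84, Sofia 96, Priya 142, Sven 76. Winner: Priya.
Anti-plurality — last-place votes: Noah 8, Fatima 16, Carlos 5, Sofia 3, Priya 0, Sven 9. Winner: Priya.
The two methods agree.

yes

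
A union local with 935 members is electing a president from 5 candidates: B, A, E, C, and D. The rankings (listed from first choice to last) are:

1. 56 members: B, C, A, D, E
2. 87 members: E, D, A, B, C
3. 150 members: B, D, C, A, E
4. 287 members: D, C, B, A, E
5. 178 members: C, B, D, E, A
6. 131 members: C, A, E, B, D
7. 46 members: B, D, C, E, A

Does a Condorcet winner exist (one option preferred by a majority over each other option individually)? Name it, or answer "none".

Checking pairwise contests:
C beats B 596–339.
B beats A 717–218.
B beats E 717–218.
D beats C 570–365.
B beats D 561–374.
Every option loses at least one head-to-head, so there is no Condorcet winner.

none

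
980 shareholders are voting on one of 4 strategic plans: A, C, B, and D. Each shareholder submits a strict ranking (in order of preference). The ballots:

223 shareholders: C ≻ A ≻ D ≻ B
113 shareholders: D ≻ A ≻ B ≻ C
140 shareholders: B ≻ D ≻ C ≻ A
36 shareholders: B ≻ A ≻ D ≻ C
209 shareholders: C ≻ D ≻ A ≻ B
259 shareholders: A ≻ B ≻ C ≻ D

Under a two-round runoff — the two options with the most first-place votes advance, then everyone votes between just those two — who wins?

C

Round 1 first-place votes: A 259, C 432, B 176, D 113.
C and A advance.
Runoff: C is preferred to A by 572 voters; A by 408.
C wins the runoff.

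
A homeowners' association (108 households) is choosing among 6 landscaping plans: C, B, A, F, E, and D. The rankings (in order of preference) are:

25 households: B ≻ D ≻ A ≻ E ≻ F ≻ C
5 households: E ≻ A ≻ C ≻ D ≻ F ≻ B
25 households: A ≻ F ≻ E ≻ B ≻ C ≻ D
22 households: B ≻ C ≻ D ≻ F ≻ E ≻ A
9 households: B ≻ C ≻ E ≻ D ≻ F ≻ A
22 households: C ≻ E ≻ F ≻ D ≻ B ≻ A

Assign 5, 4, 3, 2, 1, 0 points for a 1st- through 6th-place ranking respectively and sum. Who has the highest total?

B

C: 25·0 + 5·3 + 25·1 + 22·4 + 9·4 + 22·5 = 274
B: 25·5 + 5·0 + 25·2 + 22·5 + 9·5 + 22·1 = 352
A: 25·3 + 5·4 + 25·5 + 22·0 + 9·0 + 22·0 = 220
F: 25·1 + 5·1 + 25·4 + 22·2 + 9·1 + 22·3 = 249
E: 25·2 + 5·5 + 25·3 + 22·1 + 9·3 + 22·4 = 287
D: 25·4 + 5·2 + 25·0 + 22·3 + 9·2 + 22·2 = 238
B has the highest Borda score (352).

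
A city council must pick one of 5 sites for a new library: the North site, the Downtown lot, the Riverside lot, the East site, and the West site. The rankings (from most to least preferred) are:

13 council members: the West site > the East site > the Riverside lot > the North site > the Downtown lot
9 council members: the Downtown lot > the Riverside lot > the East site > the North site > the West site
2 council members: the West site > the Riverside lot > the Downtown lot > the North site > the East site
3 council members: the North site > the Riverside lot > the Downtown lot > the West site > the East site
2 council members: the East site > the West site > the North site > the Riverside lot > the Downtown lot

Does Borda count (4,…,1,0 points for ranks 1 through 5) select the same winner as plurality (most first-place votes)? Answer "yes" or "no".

no

Borda — scores: the North site 40, the Downtown lot 46, the Riverside lot 70, the East site 65, the West site 69. Winner: the Riverside lot.
Plurality — first-place votes: the North site 3, the Downtown lot 9, the Riverside lot 0, the East site 2, the West site 15. Winner: the West site.
The two methods disagree.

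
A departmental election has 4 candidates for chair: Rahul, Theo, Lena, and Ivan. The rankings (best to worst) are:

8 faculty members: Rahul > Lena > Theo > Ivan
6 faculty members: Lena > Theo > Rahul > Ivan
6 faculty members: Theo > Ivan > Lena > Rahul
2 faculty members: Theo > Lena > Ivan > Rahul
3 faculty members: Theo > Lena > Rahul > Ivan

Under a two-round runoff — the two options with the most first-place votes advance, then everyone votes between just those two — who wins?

Theo

Round 1 first-place votes: Rahul 8, Theo 11, Lena 6, Ivan 0.
Theo and Rahul advance.
Runoff: Theo is preferred to Rahul by 17 voters; Rahul by 8.
Theo wins the runoff.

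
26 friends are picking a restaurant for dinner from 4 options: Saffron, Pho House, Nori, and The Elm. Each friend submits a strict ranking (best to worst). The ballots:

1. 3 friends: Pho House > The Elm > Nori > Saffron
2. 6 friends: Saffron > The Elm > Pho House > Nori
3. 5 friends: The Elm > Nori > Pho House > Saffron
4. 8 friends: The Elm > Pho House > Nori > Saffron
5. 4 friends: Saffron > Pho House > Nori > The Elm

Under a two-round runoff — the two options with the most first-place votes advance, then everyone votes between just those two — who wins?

The Elm

Round 1 first-place votes: Saffron 10, Pho House 3, Nori 0, The Elm 13.
The Elm and Saffron advance.
Runoff: The Elm is preferred to Saffron by 16 voters; Saffron by 10.
The Elm wins the runoff.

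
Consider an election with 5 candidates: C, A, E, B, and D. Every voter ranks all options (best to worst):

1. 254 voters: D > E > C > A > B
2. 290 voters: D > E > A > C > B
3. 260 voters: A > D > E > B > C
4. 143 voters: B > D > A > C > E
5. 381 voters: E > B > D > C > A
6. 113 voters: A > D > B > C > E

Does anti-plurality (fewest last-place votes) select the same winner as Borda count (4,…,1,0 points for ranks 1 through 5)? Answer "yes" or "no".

Anti-plurality — last-place votes: C 260, A 381, E 256, B 544, D 0. Winner: D.
Borda — scores: C 1435, A 2612, E 3676, B 2201, D 4486. Winner: D.
The two methods agree.

yes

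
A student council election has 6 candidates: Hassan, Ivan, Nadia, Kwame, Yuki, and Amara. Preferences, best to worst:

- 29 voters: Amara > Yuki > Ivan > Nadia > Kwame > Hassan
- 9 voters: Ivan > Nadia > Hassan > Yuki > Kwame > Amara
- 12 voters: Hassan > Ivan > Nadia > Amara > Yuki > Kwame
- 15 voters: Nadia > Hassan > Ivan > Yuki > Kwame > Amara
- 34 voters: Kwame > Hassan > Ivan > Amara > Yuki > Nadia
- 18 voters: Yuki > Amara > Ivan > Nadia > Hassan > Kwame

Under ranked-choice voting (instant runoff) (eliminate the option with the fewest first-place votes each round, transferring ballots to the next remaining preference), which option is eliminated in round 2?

Round 1: Hassan 12, Ivan 9, Nadia 15, Kwame 34, Yuki 18, Amara 29. Eliminate Ivan.
Round 2: Hassan 12, Nadia 24, Kwame 34, Yuki 18, Amara 29. Eliminate Hassan.

Hassan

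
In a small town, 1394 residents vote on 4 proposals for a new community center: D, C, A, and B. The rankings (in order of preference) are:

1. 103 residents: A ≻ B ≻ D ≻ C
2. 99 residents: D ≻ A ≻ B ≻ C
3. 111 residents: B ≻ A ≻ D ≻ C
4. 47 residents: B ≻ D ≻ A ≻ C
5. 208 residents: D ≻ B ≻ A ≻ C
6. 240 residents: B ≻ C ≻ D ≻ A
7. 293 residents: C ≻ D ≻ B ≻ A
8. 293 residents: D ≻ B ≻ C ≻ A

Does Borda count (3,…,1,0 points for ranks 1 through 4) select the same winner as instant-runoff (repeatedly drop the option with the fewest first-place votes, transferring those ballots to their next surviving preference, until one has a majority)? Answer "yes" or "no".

yes

Borda — scores: D 2934, C 1652, A 984, B 2794. Winner: D.
Instant-runoff — R1 D 600, C 293, A 103, B 398 (A out); R2 D 600, C 293, B 501 (C out); R3 D 893, B 501 (D winner). Winner: D.
The two methods agree.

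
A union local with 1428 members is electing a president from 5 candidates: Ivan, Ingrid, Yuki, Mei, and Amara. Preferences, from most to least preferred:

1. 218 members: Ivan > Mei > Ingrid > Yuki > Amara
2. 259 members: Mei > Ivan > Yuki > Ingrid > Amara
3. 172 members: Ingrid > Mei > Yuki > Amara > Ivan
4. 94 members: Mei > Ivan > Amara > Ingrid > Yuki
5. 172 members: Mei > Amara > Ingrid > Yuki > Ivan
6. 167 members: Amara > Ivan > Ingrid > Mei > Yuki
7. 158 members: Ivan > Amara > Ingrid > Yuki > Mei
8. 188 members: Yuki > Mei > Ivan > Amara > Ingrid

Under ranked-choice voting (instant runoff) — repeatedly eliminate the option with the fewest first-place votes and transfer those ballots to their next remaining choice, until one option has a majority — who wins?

Mei

Round 1: Ivan 376, Ingrid 172, Yuki 188, Mei 525, Amara 167. Eliminate Amara.
Round 2: Ivan 543, Ingrid 172, Yuki 188, Mei 525. Eliminate Ingrid.
Round 3: Ivan 543, Yuki 188, Mei 697. Eliminate Yuki.
Round 4: Ivan 543, Mei 885. Mei has a majority.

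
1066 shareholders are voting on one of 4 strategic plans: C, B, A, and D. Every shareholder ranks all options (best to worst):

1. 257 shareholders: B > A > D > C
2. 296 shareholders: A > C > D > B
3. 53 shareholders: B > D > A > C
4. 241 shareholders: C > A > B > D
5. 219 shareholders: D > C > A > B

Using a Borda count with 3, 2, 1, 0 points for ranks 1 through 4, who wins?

C: 257·0 + 296·2 + 53·0 + 241·3 + 219·2 = 1753
B: 257·3 + 296·0 + 53·3 + 241·1 + 219·0 = 1171
A: 257·2 + 296·3 + 53·1 + 241·2 + 219·1 = 2156
D: 257·1 + 296·1 + 53·2 + 241·0 + 219·3 = 1316
A has the highest Borda score (2156).

A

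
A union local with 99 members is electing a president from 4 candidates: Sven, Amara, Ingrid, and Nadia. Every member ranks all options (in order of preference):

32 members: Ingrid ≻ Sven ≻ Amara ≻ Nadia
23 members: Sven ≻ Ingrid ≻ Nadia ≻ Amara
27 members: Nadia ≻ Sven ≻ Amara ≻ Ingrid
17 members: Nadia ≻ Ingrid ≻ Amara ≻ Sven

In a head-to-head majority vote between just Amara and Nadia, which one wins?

Nadia

Voters preferring Amara to Nadia: 32; preferring Nadia to Amara: 67.
Nadia wins the head-to-head.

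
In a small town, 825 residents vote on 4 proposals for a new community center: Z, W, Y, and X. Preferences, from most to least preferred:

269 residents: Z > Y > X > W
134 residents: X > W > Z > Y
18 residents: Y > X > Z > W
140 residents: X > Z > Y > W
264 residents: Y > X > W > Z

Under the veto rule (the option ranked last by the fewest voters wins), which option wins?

Last-place votes: Z 264, W 427, Y 134, X 0.
X is ranked last by the fewest voters, so X wins.

X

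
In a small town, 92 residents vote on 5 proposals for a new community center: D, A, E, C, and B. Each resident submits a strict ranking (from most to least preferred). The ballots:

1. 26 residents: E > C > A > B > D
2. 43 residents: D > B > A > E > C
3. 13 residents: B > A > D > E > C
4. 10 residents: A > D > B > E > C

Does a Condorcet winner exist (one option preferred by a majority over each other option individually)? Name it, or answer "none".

none

Checking pairwise contests:
A beats D 49–43.
B beats A 56–36.
D beats E 66–26.
D beats C 66–26.
D beats B 53–39.
Every option loses at least one head-to-head, so there is no Condorcet winner.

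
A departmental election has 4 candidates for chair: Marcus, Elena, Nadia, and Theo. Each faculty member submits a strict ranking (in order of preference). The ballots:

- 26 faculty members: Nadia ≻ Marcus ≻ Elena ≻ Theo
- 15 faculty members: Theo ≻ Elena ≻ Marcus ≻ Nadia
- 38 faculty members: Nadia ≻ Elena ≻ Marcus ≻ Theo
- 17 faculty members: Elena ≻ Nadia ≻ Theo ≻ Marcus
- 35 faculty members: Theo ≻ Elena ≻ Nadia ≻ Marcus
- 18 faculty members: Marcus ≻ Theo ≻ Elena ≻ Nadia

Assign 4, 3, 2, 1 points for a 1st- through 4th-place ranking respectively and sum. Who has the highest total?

Marcus: 26·3 + 15·2 + 38·2 + 17·1 + 35·1 + 18·4 = 308
Elena: 26·2 + 15·3 + 38·3 + 17·4 + 35·3 + 18·2 = 420
Nadia: 26·4 + 15·1 + 38·4 + 17·3 + 35·2 + 18·1 = 410
Theo: 26·1 + 15·4 + 38·1 + 17·2 + 35·4 + 18·3 = 352
Elena has the highest Borda score (420).

Elena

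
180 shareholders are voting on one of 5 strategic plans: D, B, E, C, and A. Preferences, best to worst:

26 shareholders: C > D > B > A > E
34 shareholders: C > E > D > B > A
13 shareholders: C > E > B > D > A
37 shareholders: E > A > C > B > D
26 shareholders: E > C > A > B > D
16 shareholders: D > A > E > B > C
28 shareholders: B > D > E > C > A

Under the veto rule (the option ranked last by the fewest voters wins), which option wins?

B

Last-place votes: D 63, B 0, E 26, C 16, A 75.
B is ranked last by the fewest voters, so B wins.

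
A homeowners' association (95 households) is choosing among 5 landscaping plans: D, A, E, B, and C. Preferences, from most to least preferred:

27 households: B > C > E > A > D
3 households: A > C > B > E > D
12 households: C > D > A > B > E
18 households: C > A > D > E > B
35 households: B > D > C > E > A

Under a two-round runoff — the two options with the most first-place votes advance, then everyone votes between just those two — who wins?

Round 1 first-place votes: D 0, A 3, E 0, B 62, C 30.
B and C advance.
Runoff: B is preferred to C by 62 voters; C by 33.
B wins the runoff.

B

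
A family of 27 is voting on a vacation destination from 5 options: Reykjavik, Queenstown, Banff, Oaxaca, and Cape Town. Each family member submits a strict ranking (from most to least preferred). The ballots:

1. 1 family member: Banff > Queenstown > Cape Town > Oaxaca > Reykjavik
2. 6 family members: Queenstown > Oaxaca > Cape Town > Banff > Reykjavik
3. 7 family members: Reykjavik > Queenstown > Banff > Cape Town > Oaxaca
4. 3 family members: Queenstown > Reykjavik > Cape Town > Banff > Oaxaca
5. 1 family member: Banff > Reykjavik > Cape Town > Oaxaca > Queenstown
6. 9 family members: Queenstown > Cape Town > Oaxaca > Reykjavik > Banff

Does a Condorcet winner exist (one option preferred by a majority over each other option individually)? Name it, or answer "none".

Queenstown

Queenstown vs Reykjavik: 19–8 for Queenstown.
Queenstown vs Banff: 25–2 for Queenstown.
Queenstown vs Oaxaca: 26–1 for Queenstown.
Queenstown vs Cape Town: 26–1 for Queenstown.
Queenstown beats every other option head-to-head.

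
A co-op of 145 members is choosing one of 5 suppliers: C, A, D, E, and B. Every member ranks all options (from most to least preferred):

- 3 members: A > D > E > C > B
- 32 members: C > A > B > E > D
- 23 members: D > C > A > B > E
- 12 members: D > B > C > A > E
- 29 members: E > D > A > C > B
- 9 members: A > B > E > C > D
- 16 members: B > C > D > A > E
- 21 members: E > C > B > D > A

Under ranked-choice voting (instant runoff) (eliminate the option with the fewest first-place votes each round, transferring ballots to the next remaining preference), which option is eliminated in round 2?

Round 1: C 32, A 12, D 35, E 50, B 16. Eliminate A.
Round 2: C 32, D 38, E 50, B 25. Eliminate B.

B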